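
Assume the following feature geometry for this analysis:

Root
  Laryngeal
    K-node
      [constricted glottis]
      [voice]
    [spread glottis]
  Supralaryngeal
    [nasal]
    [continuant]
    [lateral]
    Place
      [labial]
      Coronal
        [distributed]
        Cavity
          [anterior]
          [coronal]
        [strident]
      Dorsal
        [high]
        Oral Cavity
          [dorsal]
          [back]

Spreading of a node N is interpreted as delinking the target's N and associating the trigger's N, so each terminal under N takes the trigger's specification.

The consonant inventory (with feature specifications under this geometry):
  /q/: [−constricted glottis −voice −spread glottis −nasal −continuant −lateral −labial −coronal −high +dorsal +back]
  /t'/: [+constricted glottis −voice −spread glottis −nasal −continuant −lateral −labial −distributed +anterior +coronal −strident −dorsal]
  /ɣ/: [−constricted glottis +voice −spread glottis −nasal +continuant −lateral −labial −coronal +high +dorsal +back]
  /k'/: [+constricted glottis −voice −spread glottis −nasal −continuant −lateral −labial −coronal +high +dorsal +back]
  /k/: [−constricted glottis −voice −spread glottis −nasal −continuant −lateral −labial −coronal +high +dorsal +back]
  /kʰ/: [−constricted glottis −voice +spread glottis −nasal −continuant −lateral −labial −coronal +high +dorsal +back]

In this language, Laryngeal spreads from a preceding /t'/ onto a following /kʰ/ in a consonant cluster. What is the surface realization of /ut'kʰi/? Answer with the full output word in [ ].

[ut'k'i]

Terminals under Laryngeal in this geometry: [constricted glottis], [voice], [spread glottis].
Spreading Laryngeal from /t'/ onto /kʰ/ replaces those values with /t'/'s: [+constricted glottis], [−voice], [−spread glottis]. Features outside Laryngeal ([nasal], [continuant], [lateral], …) stay as in /kʰ/.
The resulting bundle matches /k'/ in the inventory; substituting it for /kʰ/ gives [ut'k'i].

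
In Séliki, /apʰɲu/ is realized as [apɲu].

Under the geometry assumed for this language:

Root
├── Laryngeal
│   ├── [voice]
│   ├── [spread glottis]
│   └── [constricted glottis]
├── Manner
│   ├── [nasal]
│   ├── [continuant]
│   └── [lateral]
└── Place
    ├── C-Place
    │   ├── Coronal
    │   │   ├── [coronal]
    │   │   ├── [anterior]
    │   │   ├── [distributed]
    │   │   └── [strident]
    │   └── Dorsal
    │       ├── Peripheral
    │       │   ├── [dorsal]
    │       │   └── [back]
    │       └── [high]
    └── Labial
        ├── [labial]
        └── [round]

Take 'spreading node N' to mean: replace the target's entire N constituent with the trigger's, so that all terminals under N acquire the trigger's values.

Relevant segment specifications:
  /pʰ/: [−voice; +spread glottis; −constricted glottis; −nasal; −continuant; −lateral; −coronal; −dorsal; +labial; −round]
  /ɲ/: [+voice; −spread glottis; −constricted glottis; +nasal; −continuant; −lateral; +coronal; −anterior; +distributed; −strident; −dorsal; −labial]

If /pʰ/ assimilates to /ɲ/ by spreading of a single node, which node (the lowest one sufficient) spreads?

[spread glottis]

Comparing /pʰ/ with its surface form [p], the only feature that changes is [spread glottis].
With a single altered terminal, the smallest constituent that could spread is that terminal — [spread glottis].
Had Laryngeal or a higher node spread, [voice] would have taken /ɲ/'s value; it stays as in /pʰ/, confirming the spreading constituent is exactly [spread glottis].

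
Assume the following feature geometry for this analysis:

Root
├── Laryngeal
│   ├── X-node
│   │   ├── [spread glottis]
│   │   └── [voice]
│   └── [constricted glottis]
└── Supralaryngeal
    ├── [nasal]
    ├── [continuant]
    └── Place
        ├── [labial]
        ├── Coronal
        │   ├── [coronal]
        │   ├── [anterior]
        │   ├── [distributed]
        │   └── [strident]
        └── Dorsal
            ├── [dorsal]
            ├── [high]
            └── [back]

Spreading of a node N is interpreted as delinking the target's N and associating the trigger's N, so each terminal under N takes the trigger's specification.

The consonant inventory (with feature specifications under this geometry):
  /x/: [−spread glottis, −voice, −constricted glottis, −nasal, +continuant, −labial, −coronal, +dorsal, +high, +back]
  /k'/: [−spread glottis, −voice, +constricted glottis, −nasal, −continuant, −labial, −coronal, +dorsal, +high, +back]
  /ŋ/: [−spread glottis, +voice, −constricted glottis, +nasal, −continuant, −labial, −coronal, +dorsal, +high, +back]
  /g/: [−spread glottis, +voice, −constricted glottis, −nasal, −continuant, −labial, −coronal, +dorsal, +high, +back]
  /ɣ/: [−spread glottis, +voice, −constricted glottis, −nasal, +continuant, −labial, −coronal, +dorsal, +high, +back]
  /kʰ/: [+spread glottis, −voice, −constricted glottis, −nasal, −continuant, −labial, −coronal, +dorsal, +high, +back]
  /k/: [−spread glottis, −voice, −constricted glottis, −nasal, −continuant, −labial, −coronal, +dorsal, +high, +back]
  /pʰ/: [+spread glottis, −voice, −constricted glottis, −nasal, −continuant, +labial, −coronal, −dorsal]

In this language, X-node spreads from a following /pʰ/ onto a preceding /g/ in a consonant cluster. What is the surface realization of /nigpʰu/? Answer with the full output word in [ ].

[nikʰpʰu]

Terminals under X-node in this geometry: [spread glottis], [voice].
The target acquires /pʰ/'s values for everything under X-node — [+spread glottis], [−voice] — while keeping its own [constricted glottis], [nasal], [continuant], ….
The resulting bundle matches /kʰ/ in the inventory; substituting it for /g/ gives [nikʰpʰu].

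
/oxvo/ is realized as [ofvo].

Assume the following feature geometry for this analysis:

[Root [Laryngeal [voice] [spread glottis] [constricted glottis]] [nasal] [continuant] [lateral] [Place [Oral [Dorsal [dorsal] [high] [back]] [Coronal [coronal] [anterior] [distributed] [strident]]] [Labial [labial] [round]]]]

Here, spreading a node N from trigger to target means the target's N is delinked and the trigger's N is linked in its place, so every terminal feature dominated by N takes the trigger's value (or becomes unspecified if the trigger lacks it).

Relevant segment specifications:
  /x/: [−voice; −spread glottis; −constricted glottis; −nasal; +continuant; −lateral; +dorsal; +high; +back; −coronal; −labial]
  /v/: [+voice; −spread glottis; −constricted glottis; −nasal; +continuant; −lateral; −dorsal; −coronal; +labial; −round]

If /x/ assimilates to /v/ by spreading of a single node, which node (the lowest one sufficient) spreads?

/x/ and [f] differ in [labial], [round], [dorsal], [high], [back]; every other specified feature is identical.
The smallest constituent containing every changed terminal is Place — each of its daughters lacks at least one of the affected features.
Spreading Place from /v/ overwrites each of those terminals with /v/'s values, yielding exactly [f].
Had Root spread, [voice] would have taken /v/'s value; it stays as in /x/, confirming the spreading constituent is exactly Place.

Place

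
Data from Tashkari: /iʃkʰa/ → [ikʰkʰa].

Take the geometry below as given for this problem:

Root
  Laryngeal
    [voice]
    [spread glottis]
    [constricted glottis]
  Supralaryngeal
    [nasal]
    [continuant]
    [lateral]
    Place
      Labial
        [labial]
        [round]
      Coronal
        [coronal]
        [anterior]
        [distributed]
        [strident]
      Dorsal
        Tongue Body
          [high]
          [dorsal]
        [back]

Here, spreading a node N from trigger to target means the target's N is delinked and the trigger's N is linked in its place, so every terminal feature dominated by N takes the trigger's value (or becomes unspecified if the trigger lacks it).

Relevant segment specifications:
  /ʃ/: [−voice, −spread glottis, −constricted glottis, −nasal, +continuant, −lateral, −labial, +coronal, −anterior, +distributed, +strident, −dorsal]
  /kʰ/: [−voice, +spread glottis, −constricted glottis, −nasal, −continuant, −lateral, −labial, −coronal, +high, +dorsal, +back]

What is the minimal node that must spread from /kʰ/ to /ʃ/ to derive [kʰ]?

Root

Comparing /ʃ/ with its surface form [kʰ], the features that change are [spread glottis], [continuant], [coronal], [anterior], [distributed], [strident], [dorsal], [high], [back].
The smallest constituent containing every changed terminal is Root — each of its daughters lacks at least one of the affected features.
Delinking /ʃ/'s Root and associating /kʰ/'s Root gives precisely the feature bundle of [kʰ].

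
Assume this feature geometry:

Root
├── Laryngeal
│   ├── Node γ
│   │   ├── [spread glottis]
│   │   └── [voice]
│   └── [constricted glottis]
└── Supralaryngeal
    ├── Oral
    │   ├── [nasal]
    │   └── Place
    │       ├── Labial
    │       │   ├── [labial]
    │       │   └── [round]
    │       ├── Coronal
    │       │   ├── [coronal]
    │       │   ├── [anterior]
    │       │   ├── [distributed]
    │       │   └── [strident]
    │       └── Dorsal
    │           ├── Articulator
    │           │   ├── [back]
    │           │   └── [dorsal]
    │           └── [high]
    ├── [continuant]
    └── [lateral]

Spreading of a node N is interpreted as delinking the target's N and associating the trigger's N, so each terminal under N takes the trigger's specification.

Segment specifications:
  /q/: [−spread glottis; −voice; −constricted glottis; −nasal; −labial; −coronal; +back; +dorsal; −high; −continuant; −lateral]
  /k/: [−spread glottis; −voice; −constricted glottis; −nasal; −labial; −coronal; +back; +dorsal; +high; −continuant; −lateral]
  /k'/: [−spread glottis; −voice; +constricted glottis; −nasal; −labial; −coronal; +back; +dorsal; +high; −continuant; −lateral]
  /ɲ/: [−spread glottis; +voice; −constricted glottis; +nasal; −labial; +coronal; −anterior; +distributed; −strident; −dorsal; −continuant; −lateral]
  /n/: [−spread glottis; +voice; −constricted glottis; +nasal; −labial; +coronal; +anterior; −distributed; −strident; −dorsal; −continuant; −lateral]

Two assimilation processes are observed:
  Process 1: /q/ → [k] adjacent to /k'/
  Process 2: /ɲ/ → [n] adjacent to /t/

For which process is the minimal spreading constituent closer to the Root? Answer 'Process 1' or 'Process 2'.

In Process 1, [high] changes, so the minimal spreading node is [high] at depth 5.
Process 2 alters [anterior], [distributed]; the lowest common ancestor is Coronal (depth 4 from Root).
Depth 4 < depth 5; Process 2 involves the structurally higher constituent Coronal.

Process 2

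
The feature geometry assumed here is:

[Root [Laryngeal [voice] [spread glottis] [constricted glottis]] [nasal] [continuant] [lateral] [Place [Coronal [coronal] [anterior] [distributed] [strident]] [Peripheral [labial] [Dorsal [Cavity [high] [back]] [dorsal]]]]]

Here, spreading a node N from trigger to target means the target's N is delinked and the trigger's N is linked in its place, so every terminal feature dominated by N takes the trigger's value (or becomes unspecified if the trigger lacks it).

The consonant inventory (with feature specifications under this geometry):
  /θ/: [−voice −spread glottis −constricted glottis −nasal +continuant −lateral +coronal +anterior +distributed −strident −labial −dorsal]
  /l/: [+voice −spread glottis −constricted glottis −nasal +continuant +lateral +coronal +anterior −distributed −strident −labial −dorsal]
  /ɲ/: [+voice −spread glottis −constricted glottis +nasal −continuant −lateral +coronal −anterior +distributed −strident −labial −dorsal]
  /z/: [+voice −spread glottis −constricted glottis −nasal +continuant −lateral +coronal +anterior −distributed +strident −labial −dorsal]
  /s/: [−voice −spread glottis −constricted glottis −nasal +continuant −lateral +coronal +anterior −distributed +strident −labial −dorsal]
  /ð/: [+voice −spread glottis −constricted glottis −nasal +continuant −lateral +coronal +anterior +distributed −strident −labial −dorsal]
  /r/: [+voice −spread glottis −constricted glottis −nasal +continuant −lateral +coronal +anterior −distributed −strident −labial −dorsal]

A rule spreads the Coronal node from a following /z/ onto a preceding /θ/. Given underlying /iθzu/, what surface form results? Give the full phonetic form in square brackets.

Terminals under Coronal in this geometry: [coronal], [anterior], [distributed], [strident].
Spreading Coronal from /z/ onto /θ/ replaces those values with /z/'s: [+coronal], [+anterior], [−distributed], [+strident]. Features outside Coronal ([voice], [spread glottis], [constricted glottis], …) stay as in /θ/.
This feature bundle is that of [s], so /iθzu/ surfaces as [iszu].

[iszu]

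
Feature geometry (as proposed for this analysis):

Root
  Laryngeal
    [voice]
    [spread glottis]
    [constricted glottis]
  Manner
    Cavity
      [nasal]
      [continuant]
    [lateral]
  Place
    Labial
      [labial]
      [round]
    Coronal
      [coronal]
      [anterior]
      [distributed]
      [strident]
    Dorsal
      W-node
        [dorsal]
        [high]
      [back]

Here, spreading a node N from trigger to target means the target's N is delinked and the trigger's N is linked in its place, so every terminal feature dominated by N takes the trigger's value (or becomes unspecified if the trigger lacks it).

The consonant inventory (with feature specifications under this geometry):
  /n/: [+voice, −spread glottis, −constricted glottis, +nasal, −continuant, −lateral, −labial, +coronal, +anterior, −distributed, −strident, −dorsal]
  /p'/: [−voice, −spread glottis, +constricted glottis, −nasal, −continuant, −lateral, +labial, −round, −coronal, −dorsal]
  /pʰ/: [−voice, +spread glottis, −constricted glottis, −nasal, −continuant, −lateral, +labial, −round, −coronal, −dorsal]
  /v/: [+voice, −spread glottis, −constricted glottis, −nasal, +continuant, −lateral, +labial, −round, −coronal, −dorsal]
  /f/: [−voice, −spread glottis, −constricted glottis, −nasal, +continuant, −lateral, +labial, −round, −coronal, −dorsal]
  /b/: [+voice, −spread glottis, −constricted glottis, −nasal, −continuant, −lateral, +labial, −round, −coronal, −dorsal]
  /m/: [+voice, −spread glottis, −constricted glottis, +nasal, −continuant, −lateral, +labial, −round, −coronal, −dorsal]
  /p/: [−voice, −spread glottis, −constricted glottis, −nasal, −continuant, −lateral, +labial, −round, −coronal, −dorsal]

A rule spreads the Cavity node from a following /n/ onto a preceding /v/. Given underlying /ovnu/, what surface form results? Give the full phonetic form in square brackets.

Terminals under Cavity in this geometry: [nasal], [continuant].
Spreading Cavity from /n/ onto /v/ replaces those values with /n/'s: [+nasal], [−continuant]. Features outside Cavity ([voice], [spread glottis], [constricted glottis], …) stay as in /v/.
The resulting bundle matches /m/ in the inventory; substituting it for /v/ gives [omnu].

[omnu]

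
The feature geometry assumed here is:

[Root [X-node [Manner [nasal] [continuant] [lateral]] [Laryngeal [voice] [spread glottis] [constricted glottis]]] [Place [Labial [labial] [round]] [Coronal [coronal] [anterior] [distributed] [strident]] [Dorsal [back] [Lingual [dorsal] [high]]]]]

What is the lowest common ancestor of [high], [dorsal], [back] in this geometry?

[high]: Root / Place / Dorsal / Lingual / [high].
[dorsal]: Root / Place / Dorsal / Lingual / [dorsal].
[back]: Root / Place / Dorsal / [back].
Dorsal is the lowest common ancestor — every listed feature sits under it, and no single subconstituent of Dorsal covers them all.

Dorsal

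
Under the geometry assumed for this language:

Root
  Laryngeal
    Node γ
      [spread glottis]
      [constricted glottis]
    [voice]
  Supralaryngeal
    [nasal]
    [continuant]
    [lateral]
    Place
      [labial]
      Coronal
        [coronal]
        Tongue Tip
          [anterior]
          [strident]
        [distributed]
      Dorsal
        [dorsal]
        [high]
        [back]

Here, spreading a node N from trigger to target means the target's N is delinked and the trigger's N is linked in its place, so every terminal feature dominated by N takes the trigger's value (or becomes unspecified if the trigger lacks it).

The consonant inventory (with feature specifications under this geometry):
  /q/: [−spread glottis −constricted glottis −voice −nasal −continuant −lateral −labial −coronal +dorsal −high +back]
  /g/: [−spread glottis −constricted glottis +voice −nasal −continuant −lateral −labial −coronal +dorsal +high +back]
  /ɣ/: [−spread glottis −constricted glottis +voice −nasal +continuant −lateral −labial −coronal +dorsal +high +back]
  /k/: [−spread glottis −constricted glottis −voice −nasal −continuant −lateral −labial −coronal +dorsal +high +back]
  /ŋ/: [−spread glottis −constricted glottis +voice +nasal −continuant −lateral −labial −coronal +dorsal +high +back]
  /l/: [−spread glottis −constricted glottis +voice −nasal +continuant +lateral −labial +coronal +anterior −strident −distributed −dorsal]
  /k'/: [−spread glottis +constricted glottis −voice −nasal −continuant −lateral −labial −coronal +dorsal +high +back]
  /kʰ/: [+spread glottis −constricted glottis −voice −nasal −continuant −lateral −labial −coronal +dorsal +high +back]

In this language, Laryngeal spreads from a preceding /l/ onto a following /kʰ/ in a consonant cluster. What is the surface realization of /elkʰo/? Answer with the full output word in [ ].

[elgo]

The Laryngeal node dominates the terminals [spread glottis], [constricted glottis], [voice].
After delinking /kʰ/'s Laryngeal and linking /l/'s, the affected terminals become [−spread glottis], [−constricted glottis], [+voice]; [nasal], [continuant], [lateral], … (outside Laryngeal) are retained from /kʰ/.
This feature bundle is that of [g], so /elkʰo/ surfaces as [elgo].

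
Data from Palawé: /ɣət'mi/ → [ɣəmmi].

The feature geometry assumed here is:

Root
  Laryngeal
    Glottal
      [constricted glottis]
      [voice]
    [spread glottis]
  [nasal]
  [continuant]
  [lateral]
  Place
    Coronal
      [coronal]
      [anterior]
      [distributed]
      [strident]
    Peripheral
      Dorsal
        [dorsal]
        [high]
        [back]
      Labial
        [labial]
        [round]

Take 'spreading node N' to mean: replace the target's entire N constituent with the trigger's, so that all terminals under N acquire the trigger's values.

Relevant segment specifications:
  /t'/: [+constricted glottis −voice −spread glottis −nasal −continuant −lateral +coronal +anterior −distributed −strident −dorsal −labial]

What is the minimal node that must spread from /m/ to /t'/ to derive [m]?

The alternation /t'/ → [m] changes [voice], [constricted glottis], [nasal], [labial], [round], [coronal], [anterior], [distributed], [strident] and nothing else.
The smallest constituent containing every changed terminal is Root — each of its daughters lacks at least one of the affected features.
Spreading Root from /m/ overwrites each of those terminals with /m/'s values, yielding exactly [m].

Root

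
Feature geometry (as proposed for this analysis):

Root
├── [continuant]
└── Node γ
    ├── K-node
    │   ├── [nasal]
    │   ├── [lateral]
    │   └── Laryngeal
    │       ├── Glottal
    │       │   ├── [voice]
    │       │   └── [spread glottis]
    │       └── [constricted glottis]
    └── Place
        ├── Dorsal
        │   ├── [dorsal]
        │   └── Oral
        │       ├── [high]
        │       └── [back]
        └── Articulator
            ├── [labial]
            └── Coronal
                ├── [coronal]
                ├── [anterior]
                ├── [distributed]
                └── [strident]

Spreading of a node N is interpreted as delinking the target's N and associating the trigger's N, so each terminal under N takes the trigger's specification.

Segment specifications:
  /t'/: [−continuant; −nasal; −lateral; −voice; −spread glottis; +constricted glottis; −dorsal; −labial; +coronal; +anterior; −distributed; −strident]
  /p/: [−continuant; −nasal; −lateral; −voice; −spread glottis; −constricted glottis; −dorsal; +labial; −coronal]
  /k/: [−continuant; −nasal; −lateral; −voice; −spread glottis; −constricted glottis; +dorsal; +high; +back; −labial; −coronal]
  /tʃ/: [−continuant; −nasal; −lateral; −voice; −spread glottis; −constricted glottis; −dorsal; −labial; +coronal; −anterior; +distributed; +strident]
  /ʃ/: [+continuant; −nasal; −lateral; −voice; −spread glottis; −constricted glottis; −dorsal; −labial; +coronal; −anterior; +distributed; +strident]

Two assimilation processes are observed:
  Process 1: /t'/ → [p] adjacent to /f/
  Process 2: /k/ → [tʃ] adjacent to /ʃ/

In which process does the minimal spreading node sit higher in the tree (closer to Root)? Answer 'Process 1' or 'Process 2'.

Process 1: the features that change are [constricted glottis], [labial], [coronal], [anterior], [distributed], [strident]; the minimal node is Node γ (depth 1).
In Process 2, [coronal], [anterior], [distributed], [strident], [dorsal], [high], [back] change, so the minimal spreading node is Place at depth 2.
Depth 1 < depth 2; Process 1 involves the structurally higher constituent Node γ.

Process 1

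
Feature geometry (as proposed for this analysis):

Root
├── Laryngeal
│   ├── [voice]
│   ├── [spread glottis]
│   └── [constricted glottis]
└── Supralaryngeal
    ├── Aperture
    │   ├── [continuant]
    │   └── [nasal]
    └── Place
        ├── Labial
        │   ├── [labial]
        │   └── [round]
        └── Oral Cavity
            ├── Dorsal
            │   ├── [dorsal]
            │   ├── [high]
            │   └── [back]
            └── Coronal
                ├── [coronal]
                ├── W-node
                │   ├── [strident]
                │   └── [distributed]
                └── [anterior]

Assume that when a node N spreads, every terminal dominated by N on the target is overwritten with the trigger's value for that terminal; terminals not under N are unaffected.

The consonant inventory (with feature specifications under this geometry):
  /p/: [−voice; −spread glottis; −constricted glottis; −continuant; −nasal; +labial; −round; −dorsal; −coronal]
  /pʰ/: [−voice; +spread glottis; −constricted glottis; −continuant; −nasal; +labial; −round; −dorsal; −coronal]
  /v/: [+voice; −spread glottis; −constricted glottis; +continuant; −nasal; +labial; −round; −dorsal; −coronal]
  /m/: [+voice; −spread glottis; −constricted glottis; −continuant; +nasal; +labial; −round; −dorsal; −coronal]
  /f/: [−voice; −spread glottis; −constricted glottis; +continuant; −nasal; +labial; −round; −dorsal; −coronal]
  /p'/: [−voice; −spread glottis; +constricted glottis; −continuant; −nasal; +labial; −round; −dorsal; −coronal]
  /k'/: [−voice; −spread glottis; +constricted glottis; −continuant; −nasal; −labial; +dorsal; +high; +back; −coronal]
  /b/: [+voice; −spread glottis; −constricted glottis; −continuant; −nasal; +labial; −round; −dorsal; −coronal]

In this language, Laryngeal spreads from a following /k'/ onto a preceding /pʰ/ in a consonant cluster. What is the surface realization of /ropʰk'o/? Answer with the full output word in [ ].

The Laryngeal node dominates the terminals [voice], [spread glottis], [constricted glottis].
Spreading Laryngeal from /k'/ onto /pʰ/ replaces those values with /k'/'s: [−voice], [−spread glottis], [+constricted glottis]. Features outside Laryngeal ([continuant], [nasal], [labial], …) stay as in /pʰ/.
The resulting bundle matches /p'/ in the inventory; substituting it for /pʰ/ gives [rop'k'o].

[rop'k'o]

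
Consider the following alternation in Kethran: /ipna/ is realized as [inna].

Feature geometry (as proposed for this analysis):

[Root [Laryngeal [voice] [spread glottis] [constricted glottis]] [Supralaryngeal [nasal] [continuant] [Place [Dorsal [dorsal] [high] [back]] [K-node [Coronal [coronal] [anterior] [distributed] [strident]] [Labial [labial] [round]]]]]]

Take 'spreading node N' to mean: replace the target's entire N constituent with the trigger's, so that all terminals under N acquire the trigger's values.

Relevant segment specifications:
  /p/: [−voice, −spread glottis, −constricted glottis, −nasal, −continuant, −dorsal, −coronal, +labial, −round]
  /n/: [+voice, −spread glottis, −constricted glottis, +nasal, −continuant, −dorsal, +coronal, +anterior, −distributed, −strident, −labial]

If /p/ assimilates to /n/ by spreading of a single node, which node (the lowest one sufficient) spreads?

Comparing /p/ with its surface form [n], the features that change are [voice], [nasal], [labial], [round], [coronal], [anterior], [distributed], [strident].
In this geometry the lowest node dominating all of them is Root: every daughter of Root dominates only a proper subset, so no lower node suffices.
Spreading Root from /n/ overwrites each of those terminals with /n/'s values, yielding exactly [n].

Root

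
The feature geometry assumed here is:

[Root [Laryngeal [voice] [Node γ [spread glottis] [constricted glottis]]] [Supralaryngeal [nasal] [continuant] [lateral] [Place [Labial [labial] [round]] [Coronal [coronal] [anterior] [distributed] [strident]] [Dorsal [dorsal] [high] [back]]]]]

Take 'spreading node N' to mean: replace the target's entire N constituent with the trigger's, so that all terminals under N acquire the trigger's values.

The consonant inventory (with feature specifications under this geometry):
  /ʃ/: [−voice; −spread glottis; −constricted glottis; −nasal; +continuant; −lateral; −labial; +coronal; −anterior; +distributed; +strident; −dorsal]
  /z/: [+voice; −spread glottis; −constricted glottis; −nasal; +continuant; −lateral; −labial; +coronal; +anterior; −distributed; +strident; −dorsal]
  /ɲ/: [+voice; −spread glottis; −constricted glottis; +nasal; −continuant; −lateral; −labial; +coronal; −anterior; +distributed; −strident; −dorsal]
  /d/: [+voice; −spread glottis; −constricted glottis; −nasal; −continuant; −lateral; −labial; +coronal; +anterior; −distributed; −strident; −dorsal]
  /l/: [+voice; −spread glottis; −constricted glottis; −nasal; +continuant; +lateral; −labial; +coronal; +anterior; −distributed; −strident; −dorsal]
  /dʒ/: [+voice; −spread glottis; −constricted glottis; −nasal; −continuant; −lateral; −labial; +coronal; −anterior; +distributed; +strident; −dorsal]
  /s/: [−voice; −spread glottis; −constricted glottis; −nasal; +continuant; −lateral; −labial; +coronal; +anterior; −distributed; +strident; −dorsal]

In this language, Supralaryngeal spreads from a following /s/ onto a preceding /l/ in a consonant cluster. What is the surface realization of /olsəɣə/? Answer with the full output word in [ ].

[ozsəɣə]

Terminals under Supralaryngeal in this geometry: [nasal], [continuant], [lateral], [labial], [round], [coronal], [anterior], [distributed], [strident], [dorsal], [high], [back].
Spreading Supralaryngeal from /s/ onto /l/ replaces those values with /s/'s: [−nasal], [+continuant], [−lateral], [−labial], [+coronal], [+anterior], [−distributed], [+strident], [−dorsal]. Features outside Supralaryngeal ([voice], [spread glottis], [constricted glottis]) stay as in /l/.
This feature bundle is that of [z], so /olsəɣə/ surfaces as [ozsəɣə].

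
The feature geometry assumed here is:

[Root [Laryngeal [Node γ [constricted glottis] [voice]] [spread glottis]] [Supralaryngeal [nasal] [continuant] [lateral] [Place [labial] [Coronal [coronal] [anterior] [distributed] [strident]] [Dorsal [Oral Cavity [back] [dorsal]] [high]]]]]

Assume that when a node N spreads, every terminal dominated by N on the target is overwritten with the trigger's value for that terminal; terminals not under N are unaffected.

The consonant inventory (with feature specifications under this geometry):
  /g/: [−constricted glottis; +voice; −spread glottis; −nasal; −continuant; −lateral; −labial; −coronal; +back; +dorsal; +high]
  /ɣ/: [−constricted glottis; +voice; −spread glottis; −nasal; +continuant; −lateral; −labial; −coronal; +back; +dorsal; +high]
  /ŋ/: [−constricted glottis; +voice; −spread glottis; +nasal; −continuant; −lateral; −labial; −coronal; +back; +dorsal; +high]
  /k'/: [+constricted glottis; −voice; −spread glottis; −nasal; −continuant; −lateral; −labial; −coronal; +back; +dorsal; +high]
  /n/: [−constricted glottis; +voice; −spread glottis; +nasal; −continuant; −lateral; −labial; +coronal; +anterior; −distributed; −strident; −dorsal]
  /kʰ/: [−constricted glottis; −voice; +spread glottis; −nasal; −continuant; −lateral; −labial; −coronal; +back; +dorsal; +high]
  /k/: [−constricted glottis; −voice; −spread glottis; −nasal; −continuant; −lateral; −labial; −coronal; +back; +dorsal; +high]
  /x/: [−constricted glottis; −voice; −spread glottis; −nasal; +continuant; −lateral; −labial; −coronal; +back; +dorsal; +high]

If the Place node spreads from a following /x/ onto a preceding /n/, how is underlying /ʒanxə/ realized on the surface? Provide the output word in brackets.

[ʒaŋxə]

Place immediately or transitively dominates [labial], [coronal], [anterior], [distributed], [strident], [back], [dorsal], [high].
After delinking /n/'s Place and linking /x/'s, the affected terminals become [−labial], [−coronal], [+back], [+dorsal], [+high]; [constricted glottis], [voice], [spread glottis], … (outside Place) are retained from /n/.
This feature bundle is that of [ŋ], so /ʒanxə/ surfaces as [ʒaŋxə].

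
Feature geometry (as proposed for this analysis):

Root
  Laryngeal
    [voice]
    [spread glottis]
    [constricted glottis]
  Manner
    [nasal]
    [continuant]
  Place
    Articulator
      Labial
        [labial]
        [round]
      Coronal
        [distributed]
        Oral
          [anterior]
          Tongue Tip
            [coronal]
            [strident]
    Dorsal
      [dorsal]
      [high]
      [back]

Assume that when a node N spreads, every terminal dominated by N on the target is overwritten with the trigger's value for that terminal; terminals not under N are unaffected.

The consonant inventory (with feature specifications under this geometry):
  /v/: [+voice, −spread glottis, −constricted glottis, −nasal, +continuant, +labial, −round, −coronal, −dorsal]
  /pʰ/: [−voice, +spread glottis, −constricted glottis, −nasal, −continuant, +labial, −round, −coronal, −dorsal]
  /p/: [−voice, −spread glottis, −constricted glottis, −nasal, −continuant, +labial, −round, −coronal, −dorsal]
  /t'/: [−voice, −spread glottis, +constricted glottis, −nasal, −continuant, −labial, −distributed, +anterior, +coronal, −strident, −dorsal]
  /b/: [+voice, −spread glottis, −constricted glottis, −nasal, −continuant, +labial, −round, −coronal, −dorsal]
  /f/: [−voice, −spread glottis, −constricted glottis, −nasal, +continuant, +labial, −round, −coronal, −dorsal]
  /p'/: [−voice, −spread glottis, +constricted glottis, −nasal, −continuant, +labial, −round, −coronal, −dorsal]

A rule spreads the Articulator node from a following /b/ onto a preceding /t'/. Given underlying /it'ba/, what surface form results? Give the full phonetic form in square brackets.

The Articulator node dominates the terminals [labial], [round], [distributed], [anterior], [coronal], [strident].
After delinking /t'/'s Articulator and linking /b/'s, the affected terminals become [+labial], [−round], [−coronal]; [voice], [spread glottis], [constricted glottis], … (outside Articulator) are retained from /t'/.
The resulting bundle matches /p'/ in the inventory; substituting it for /t'/ gives [ip'ba].

[ip'ba]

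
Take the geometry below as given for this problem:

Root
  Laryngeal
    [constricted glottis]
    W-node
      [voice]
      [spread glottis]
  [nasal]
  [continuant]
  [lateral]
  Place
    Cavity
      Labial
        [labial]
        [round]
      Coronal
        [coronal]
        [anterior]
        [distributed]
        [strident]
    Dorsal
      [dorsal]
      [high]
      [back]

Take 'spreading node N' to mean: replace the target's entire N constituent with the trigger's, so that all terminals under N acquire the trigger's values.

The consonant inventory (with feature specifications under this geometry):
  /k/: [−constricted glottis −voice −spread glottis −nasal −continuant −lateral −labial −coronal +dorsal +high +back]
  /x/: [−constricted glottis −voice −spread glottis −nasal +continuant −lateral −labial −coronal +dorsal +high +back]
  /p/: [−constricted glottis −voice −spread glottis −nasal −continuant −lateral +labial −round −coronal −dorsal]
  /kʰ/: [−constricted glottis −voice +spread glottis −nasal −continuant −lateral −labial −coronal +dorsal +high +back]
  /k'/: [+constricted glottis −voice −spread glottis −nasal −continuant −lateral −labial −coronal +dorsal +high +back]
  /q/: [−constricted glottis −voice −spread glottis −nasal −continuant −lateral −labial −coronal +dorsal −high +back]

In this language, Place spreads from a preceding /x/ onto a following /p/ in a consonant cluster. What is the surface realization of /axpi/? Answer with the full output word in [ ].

[axki]

Terminals under Place in this geometry: [labial], [round], [coronal], [anterior], [distributed], [strident], [dorsal], [high], [back].
After delinking /p/'s Place and linking /x/'s, the affected terminals become [−labial], [−coronal], [+dorsal], [+high], [+back]; [constricted glottis], [voice], [spread glottis], … (outside Place) are retained from /p/.
Among the inventory, only /k/ has exactly this specification, giving the surface form [axki].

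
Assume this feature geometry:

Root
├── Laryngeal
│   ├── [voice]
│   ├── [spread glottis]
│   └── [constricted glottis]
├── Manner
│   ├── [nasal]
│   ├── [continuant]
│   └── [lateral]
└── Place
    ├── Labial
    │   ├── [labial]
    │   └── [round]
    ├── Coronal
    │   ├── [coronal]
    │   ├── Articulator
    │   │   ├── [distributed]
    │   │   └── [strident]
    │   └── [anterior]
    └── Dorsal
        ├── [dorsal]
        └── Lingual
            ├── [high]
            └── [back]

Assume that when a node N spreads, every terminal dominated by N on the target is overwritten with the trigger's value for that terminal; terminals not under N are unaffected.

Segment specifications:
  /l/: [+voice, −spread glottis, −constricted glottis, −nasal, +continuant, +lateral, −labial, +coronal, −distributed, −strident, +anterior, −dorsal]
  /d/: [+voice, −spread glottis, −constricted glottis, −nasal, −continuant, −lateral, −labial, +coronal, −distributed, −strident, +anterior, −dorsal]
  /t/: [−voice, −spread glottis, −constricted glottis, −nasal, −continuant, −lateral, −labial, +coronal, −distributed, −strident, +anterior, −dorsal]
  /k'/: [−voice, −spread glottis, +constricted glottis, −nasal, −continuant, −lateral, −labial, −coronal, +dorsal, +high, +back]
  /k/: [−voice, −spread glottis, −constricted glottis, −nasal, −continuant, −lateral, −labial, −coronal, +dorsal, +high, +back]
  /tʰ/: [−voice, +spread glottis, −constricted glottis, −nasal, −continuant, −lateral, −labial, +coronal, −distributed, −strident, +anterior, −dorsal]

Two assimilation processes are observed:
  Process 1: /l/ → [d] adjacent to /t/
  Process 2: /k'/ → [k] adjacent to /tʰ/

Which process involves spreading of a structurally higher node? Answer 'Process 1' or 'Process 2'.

Process 1

Process 1 alters [continuant], [lateral]; the lowest common ancestor is Manner (depth 1 from Root).
In Process 2, [constricted glottis] changes, so the minimal spreading node is [constricted glottis] at depth 2.
Manner (depth 1) sits above [constricted glottis] (depth 2), making Process 1 the one with the higher spreading node.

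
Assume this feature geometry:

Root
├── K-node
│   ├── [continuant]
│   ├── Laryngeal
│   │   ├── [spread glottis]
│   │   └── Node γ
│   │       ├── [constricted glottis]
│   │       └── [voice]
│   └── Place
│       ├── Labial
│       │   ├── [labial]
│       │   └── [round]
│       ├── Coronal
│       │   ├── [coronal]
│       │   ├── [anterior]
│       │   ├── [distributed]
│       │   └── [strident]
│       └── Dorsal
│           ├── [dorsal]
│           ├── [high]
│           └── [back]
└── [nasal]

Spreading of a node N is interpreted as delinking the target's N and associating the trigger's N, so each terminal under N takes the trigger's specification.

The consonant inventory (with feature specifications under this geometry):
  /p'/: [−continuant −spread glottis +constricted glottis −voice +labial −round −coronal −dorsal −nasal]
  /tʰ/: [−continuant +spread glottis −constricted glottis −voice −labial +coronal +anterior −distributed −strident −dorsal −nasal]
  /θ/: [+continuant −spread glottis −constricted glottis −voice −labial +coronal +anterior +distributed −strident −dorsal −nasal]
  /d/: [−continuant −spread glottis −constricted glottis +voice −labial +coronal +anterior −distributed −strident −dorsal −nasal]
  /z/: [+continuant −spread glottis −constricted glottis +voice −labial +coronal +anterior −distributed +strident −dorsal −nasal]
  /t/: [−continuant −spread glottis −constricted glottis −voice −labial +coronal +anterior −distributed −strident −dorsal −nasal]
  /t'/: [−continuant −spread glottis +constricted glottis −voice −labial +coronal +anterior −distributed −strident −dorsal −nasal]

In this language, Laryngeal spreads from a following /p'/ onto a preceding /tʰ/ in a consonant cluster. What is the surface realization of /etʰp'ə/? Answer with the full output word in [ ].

The Laryngeal node dominates the terminals [spread glottis], [constricted glottis], [voice].
After delinking /tʰ/'s Laryngeal and linking /p'/'s, the affected terminals become [−spread glottis], [+constricted glottis], [−voice]; [continuant], [labial], [coronal], … (outside Laryngeal) are retained from /tʰ/.
This feature bundle is that of [t'], so /etʰp'ə/ surfaces as [et'p'ə].

[et'p'ə]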